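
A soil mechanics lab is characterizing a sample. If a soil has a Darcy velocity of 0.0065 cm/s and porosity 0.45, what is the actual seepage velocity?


Result: 0.01444 cm/s

Derivation:
Using v_s = v_d / n
v_s = 0.0065 / 0.45
v_s = 0.01444 cm/s


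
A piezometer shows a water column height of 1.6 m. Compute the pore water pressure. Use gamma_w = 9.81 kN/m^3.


Using u = gamma_w * h_w
u = 9.81 * 1.6
u = 15.7 kPa


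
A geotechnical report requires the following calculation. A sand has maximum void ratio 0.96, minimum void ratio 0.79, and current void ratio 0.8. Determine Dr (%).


Result: 94.12 %

Derivation:
Using Dr = (e_max - e) / (e_max - e_min) * 100
e_max - e = 0.96 - 0.8 = 0.16
e_max - e_min = 0.96 - 0.79 = 0.17
Dr = 0.16 / 0.17 * 100
Dr = 94.12 %


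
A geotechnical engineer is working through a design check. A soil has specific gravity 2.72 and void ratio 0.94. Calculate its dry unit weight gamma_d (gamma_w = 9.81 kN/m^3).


Result: 13.754 kN/m^3

Derivation:
Using gamma_d = Gs * gamma_w / (1 + e)
gamma_d = 2.72 * 9.81 / (1 + 0.94)
gamma_d = 2.72 * 9.81 / 1.94
gamma_d = 13.754 kN/m^3


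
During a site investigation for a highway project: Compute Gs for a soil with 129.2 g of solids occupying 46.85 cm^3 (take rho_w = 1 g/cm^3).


Result: 2.758

Derivation:
Using Gs = m_s / (V_s * rho_w)
Since rho_w = 1 g/cm^3:
Gs = 129.2 / 46.85
Gs = 2.758


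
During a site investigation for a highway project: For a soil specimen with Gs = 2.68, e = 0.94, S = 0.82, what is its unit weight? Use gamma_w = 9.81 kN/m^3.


Result: 17.45 kN/m^3

Derivation:
Using gamma = gamma_w * (Gs + S*e) / (1 + e)
Numerator: Gs + S*e = 2.68 + 0.82*0.94 = 3.4508
Denominator: 1 + e = 1 + 0.94 = 1.94
gamma = 9.81 * 3.4508 / 1.94
gamma = 17.45 kN/m^3


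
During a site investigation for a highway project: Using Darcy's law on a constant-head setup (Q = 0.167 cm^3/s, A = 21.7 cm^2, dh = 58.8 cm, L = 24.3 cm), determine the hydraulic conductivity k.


Compute hydraulic gradient:
i = dh / L = 58.8 / 24.3 = 2.41975
Then apply Darcy's law:
k = Q / (A * i)
k = 0.167 / (21.7 * 2.41975)
k = 0.167 / 52.5086
k = 0.00318 cm/s


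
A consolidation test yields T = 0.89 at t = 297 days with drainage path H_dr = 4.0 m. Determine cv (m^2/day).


Result: 0.04795 m^2/day

Derivation:
Using cv = T * H_dr^2 / t
H_dr^2 = 4.0^2 = 16.0
cv = 0.89 * 16.0 / 297
cv = 0.04795 m^2/day


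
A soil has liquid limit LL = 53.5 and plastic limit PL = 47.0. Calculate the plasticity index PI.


Using PI = LL - PL
PI = 53.5 - 47.0
PI = 6.5


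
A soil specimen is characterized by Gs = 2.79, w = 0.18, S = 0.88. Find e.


Using the relation e = Gs * w / S
e = 2.79 * 0.18 / 0.88
e = 0.5707


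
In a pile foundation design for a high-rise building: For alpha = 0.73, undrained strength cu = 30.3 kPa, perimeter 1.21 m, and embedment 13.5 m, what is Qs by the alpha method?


Using Qs = alpha * cu * perimeter * L
Qs = 0.73 * 30.3 * 1.21 * 13.5
Qs = 361.31 kN


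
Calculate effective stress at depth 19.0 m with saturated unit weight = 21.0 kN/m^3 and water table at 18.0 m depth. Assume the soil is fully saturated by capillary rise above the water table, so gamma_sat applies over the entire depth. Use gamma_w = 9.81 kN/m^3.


Result: 389.19 kPa

Derivation:
Total stress = gamma_sat * depth
sigma = 21.0 * 19.0 = 399.0 kPa
Pore water pressure u = gamma_w * (depth - d_wt)
u = 9.81 * (19.0 - 18.0) = 9.81 kPa
Effective stress = sigma - u
sigma' = 399.0 - 9.81 = 389.19 kPa


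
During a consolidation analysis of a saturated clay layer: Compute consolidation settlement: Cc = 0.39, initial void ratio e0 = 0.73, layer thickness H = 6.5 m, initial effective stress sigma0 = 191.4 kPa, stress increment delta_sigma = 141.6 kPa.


Using Sc = Cc * H / (1 + e0) * log10((sigma0 + delta_sigma) / sigma0)
Stress ratio = (191.4 + 141.6) / 191.4 = 1.73981
log10(1.73981) = 0.240502
Cc * H / (1 + e0) = 0.39 * 6.5 / (1 + 0.73) = 1.46532
Sc = 1.46532 * 0.240502
Sc = 0.3524 m


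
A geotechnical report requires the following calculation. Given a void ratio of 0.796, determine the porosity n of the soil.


Using the relation n = e / (1 + e)
n = 0.796 / (1 + 0.796)
n = 0.796 / 1.796
n = 0.4432


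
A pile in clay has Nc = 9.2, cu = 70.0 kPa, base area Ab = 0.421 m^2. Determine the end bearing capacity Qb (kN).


Using Qb = Nc * cu * Ab
Qb = 9.2 * 70.0 * 0.421
Qb = 271.12 kN


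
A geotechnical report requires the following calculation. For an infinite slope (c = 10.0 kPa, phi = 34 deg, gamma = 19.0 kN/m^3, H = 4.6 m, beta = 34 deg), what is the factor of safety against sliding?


Using Fs = c / (gamma*H*sin(beta)*cos(beta)) + tan(phi)/tan(beta)
Cohesion contribution = 10.0 / (19.0*4.6*sin(34)*cos(34))
Cohesion contribution = 0.246804
Friction contribution = tan(34)/tan(34) = 1
Fs = 0.246804 + 1
Fs = 1.247


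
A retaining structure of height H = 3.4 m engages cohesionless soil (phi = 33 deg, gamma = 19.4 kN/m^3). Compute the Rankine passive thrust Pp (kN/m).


Result: 380.37 kN/m

Derivation:
Compute passive earth pressure coefficient:
Kp = tan^2(45 + phi/2) = tan^2(61.5) = 3.39212
Compute passive force:
Pp = 0.5 * Kp * gamma * H^2
Pp = 0.5 * 3.39212 * 19.4 * 3.4^2
Pp = 380.37 kN/m


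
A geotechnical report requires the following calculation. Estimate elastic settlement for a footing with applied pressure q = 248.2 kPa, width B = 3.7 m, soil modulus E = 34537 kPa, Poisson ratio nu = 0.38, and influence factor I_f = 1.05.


Result: 23.888 mm

Derivation:
Using Se = q * B * (1 - nu^2) * I_f / E
1 - nu^2 = 1 - 0.38^2 = 0.8556
Se = 248.2 * 3.7 * 0.8556 * 1.05 / 34537
Se = 0.023888 m
Convert to mm: Se = 0.023888 * 1000 = 23.888 mm


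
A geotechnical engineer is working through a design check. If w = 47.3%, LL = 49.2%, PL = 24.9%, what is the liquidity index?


Result: 0.922

Derivation:
First compute the plasticity index:
PI = LL - PL = 49.2 - 24.9 = 24.3
Then compute the liquidity index:
LI = (w - PL) / PI
LI = (47.3 - 24.9) / 24.3
LI = 0.922


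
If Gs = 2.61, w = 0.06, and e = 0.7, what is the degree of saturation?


Result: 0.2237

Derivation:
Using S = Gs * w / e
S = 2.61 * 0.06 / 0.7
S = 0.2237


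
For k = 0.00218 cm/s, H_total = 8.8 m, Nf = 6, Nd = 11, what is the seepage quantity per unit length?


Convert k to m/s for unit consistency with H:
k = 0.00218 cm/s = 0.00218 / 100 m/s = 2.18e-05 m/s
Using q = k * H * Nf / Nd
Nf / Nd = 6 / 11 = 0.5455
q = 2.18e-05 * 8.8 * 0.5455
q = 0.0001046 m^3/s per m


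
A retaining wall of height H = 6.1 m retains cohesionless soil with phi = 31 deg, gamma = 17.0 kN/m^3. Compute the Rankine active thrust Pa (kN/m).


Compute active earth pressure coefficient:
Ka = tan^2(45 - phi/2) = tan^2(29.5) = 0.320099
Compute active force:
Pa = 0.5 * Ka * gamma * H^2
Pa = 0.5 * 0.320099 * 17.0 * 6.1^2
Pa = 101.24 kN/m


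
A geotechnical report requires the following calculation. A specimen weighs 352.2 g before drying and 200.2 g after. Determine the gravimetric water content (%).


Using w = (m_wet - m_dry) / m_dry * 100
m_wet - m_dry = 352.2 - 200.2 = 152.0 g
w = 152.0 / 200.2 * 100
w = 75.92 %


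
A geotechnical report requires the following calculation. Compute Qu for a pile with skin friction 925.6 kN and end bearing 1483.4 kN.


Result: 2409.0 kN

Derivation:
Using Qu = Qf + Qb
Qu = 925.6 + 1483.4
Qu = 2409.0 kN


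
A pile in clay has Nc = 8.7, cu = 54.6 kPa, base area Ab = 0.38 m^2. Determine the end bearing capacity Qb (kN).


Using Qb = Nc * cu * Ab
Qb = 8.7 * 54.6 * 0.38
Qb = 180.51 kN


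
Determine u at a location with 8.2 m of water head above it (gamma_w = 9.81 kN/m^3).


Using u = gamma_w * h_w
u = 9.81 * 8.2
u = 80.44 kPa


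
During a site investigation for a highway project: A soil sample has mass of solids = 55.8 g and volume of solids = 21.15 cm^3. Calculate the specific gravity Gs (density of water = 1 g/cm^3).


Using Gs = m_s / (V_s * rho_w)
Since rho_w = 1 g/cm^3:
Gs = 55.8 / 21.15
Gs = 2.638


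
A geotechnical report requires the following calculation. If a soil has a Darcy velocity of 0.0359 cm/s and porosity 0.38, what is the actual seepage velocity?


Result: 0.09447 cm/s

Derivation:
Using v_s = v_d / n
v_s = 0.0359 / 0.38
v_s = 0.09447 cm/s


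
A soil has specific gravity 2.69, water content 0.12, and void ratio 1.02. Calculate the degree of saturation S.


Using S = Gs * w / e
S = 2.69 * 0.12 / 1.02
S = 0.3165


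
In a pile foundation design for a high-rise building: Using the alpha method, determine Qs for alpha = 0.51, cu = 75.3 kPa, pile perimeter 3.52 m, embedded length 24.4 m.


Using Qs = alpha * cu * perimeter * L
Qs = 0.51 * 75.3 * 3.52 * 24.4
Qs = 3298.36 kN


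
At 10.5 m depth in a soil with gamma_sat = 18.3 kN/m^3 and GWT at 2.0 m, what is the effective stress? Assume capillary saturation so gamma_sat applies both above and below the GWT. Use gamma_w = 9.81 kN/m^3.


Total stress = gamma_sat * depth
sigma = 18.3 * 10.5 = 192.15 kPa
Pore water pressure u = gamma_w * (depth - d_wt)
u = 9.81 * (10.5 - 2.0) = 83.385 kPa
Effective stress = sigma - u
sigma' = 192.15 - 83.385 = 108.77 kPa


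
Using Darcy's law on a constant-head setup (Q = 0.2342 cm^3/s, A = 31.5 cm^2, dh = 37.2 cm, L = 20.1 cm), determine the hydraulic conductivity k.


Result: 0.004017 cm/s

Derivation:
Compute hydraulic gradient:
i = dh / L = 37.2 / 20.1 = 1.85075
Then apply Darcy's law:
k = Q / (A * i)
k = 0.2342 / (31.5 * 1.85075)
k = 0.2342 / 58.2985
k = 0.004017 cm/s


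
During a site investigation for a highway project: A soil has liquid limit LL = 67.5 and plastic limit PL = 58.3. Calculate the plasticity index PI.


Using PI = LL - PL
PI = 67.5 - 58.3
PI = 9.2


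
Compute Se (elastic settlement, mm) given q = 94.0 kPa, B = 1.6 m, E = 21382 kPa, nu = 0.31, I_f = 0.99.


Using Se = q * B * (1 - nu^2) * I_f / E
1 - nu^2 = 1 - 0.31^2 = 0.9039
Se = 94.0 * 1.6 * 0.9039 * 0.99 / 21382
Se = 0.006294 m
Convert to mm: Se = 0.006294 * 1000 = 6.294 mm


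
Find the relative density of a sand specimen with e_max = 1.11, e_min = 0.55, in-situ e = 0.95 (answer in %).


Using Dr = (e_max - e) / (e_max - e_min) * 100
e_max - e = 1.11 - 0.95 = 0.16
e_max - e_min = 1.11 - 0.55 = 0.56
Dr = 0.16 / 0.56 * 100
Dr = 28.57 %


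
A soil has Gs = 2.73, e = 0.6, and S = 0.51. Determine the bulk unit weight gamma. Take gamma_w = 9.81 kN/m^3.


Using gamma = gamma_w * (Gs + S*e) / (1 + e)
Numerator: Gs + S*e = 2.73 + 0.51*0.6 = 3.036
Denominator: 1 + e = 1 + 0.6 = 1.6
gamma = 9.81 * 3.036 / 1.6
gamma = 18.614 kN/m^3


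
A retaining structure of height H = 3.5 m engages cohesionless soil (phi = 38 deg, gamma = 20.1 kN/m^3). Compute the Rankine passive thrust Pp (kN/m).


Compute passive earth pressure coefficient:
Kp = tan^2(45 + phi/2) = tan^2(64.0) = 4.203746
Compute passive force:
Pp = 0.5 * Kp * gamma * H^2
Pp = 0.5 * 4.203746 * 20.1 * 3.5^2
Pp = 517.53 kN/m


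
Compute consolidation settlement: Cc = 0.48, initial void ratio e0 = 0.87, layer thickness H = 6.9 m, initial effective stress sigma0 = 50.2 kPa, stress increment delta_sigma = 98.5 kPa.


Result: 0.8353 m

Derivation:
Using Sc = Cc * H / (1 + e0) * log10((sigma0 + delta_sigma) / sigma0)
Stress ratio = (50.2 + 98.5) / 50.2 = 2.96215
log10(2.96215) = 0.471607
Cc * H / (1 + e0) = 0.48 * 6.9 / (1 + 0.87) = 1.77112
Sc = 1.77112 * 0.471607
Sc = 0.8353 m


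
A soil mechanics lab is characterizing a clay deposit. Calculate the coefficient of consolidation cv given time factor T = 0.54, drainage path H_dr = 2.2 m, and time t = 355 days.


Using cv = T * H_dr^2 / t
H_dr^2 = 2.2^2 = 4.84
cv = 0.54 * 4.84 / 355
cv = 0.00736 m^2/day


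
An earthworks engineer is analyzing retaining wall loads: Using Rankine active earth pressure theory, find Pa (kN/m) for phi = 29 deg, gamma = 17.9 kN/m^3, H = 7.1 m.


Compute active earth pressure coefficient:
Ka = tan^2(45 - phi/2) = tan^2(30.5) = 0.346974
Compute active force:
Pa = 0.5 * Ka * gamma * H^2
Pa = 0.5 * 0.346974 * 17.9 * 7.1^2
Pa = 156.54 kN/m


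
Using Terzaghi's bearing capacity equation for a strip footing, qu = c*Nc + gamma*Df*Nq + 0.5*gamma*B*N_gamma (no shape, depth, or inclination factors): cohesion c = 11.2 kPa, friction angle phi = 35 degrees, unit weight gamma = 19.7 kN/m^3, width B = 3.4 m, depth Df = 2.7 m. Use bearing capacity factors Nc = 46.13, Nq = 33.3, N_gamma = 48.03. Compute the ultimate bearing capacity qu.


Compute qu = c*Nc + gamma*Df*Nq + 0.5*gamma*B*N_gamma
Term 1: 11.2 * 46.13 = 516.656
Term 2: 19.7 * 2.7 * 33.3 = 1771.227
Term 3: 0.5 * 19.7 * 3.4 * 48.03 = 1608.5247
qu = 516.656 + 1771.227 + 1608.5247
qu = 3896.41 kPa


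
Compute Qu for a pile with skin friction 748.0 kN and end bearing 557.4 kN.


Using Qu = Qf + Qb
Qu = 748.0 + 557.4
Qu = 1305.4 kN


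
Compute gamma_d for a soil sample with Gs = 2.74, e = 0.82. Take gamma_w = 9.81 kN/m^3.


Using gamma_d = Gs * gamma_w / (1 + e)
gamma_d = 2.74 * 9.81 / (1 + 0.82)
gamma_d = 2.74 * 9.81 / 1.82
gamma_d = 14.769 kN/m^3


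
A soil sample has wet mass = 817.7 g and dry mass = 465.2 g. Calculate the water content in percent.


Using w = (m_wet - m_dry) / m_dry * 100
m_wet - m_dry = 817.7 - 465.2 = 352.5 g
w = 352.5 / 465.2 * 100
w = 75.77 %


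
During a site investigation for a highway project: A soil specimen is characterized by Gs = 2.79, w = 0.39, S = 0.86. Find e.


Using the relation e = Gs * w / S
e = 2.79 * 0.39 / 0.86
e = 1.2652


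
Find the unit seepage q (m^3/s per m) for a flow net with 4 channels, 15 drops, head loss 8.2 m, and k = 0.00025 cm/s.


Convert k to m/s for unit consistency with H:
k = 0.00025 cm/s = 0.00025 / 100 m/s = 2.5e-06 m/s
Using q = k * H * Nf / Nd
Nf / Nd = 4 / 15 = 0.2667
q = 2.5e-06 * 8.2 * 0.2667
q = 5.467e-06 m^3/s per m


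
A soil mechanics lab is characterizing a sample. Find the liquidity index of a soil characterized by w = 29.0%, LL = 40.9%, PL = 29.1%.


First compute the plasticity index:
PI = LL - PL = 40.9 - 29.1 = 11.8
Then compute the liquidity index:
LI = (w - PL) / PI
LI = (29.0 - 29.1) / 11.8
LI = -0.008


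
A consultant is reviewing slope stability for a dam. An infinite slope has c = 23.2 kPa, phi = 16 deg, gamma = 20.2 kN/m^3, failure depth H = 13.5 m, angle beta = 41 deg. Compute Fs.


Using Fs = c / (gamma*H*sin(beta)*cos(beta)) + tan(phi)/tan(beta)
Cohesion contribution = 23.2 / (20.2*13.5*sin(41)*cos(41))
Cohesion contribution = 0.171823
Friction contribution = tan(16)/tan(41) = 0.329863
Fs = 0.171823 + 0.329863
Fs = 0.502


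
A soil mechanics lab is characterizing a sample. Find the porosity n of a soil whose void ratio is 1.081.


Result: 0.5195

Derivation:
Using the relation n = e / (1 + e)
n = 1.081 / (1 + 1.081)
n = 1.081 / 2.081
n = 0.5195


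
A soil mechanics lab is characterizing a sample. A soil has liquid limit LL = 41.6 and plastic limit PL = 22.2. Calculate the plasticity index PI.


Result: 19.4

Derivation:
Using PI = LL - PL
PI = 41.6 - 22.2
PI = 19.4


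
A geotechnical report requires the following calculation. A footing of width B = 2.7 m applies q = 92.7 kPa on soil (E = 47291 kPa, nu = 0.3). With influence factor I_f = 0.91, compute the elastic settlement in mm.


Using Se = q * B * (1 - nu^2) * I_f / E
1 - nu^2 = 1 - 0.3^2 = 0.91
Se = 92.7 * 2.7 * 0.91 * 0.91 / 47291
Se = 0.004383 m
Convert to mm: Se = 0.004383 * 1000 = 4.383 mm


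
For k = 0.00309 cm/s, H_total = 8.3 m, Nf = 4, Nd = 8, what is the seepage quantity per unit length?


Convert k to m/s for unit consistency with H:
k = 0.00309 cm/s = 0.00309 / 100 m/s = 3.09e-05 m/s
Using q = k * H * Nf / Nd
Nf / Nd = 4 / 8 = 0.5
q = 3.09e-05 * 8.3 * 0.5
q = 0.0001282 m^3/s per m


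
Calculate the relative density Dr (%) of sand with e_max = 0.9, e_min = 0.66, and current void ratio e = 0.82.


Using Dr = (e_max - e) / (e_max - e_min) * 100
e_max - e = 0.9 - 0.82 = 0.08
e_max - e_min = 0.9 - 0.66 = 0.24
Dr = 0.08 / 0.24 * 100
Dr = 33.33 %


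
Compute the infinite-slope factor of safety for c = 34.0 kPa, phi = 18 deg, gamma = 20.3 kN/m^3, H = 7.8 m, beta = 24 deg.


Using Fs = c / (gamma*H*sin(beta)*cos(beta)) + tan(phi)/tan(beta)
Cohesion contribution = 34.0 / (20.3*7.8*sin(24)*cos(24))
Cohesion contribution = 0.57789
Friction contribution = tan(18)/tan(24) = 0.729782
Fs = 0.57789 + 0.729782
Fs = 1.308


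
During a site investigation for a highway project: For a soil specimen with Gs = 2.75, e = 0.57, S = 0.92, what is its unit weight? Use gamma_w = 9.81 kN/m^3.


Using gamma = gamma_w * (Gs + S*e) / (1 + e)
Numerator: Gs + S*e = 2.75 + 0.92*0.57 = 3.2744
Denominator: 1 + e = 1 + 0.57 = 1.57
gamma = 9.81 * 3.2744 / 1.57
gamma = 20.46 kN/m^3


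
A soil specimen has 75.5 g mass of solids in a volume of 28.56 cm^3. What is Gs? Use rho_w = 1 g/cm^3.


Result: 2.644

Derivation:
Using Gs = m_s / (V_s * rho_w)
Since rho_w = 1 g/cm^3:
Gs = 75.5 / 28.56
Gs = 2.644


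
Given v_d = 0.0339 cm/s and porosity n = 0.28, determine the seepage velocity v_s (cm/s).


Using v_s = v_d / n
v_s = 0.0339 / 0.28
v_s = 0.12107 cm/s


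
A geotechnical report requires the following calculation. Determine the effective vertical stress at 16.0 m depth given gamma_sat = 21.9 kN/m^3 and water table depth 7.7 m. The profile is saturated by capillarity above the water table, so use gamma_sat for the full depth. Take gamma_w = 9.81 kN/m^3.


Result: 268.98 kPa

Derivation:
Total stress = gamma_sat * depth
sigma = 21.9 * 16.0 = 350.4 kPa
Pore water pressure u = gamma_w * (depth - d_wt)
u = 9.81 * (16.0 - 7.7) = 81.423 kPa
Effective stress = sigma - u
sigma' = 350.4 - 81.423 = 268.98 kPa


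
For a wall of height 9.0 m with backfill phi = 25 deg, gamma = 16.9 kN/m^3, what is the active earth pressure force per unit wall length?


Compute active earth pressure coefficient:
Ka = tan^2(45 - phi/2) = tan^2(32.5) = 0.405859
Compute active force:
Pa = 0.5 * Ka * gamma * H^2
Pa = 0.5 * 0.405859 * 16.9 * 9.0^2
Pa = 277.79 kN/m


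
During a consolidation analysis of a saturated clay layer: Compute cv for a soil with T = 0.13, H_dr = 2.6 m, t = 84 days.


Using cv = T * H_dr^2 / t
H_dr^2 = 2.6^2 = 6.76
cv = 0.13 * 6.76 / 84
cv = 0.01046 m^2/day


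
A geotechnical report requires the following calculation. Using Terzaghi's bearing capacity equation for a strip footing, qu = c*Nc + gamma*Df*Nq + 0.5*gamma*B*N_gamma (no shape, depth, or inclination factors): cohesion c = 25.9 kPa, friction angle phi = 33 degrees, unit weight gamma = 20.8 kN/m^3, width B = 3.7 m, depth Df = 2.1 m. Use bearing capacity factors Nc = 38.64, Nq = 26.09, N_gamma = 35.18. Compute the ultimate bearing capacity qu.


Result: 3494.11 kPa

Derivation:
Compute qu = c*Nc + gamma*Df*Nq + 0.5*gamma*B*N_gamma
Term 1: 25.9 * 38.64 = 1000.776
Term 2: 20.8 * 2.1 * 26.09 = 1139.6112
Term 3: 0.5 * 20.8 * 3.7 * 35.18 = 1353.7264
qu = 1000.776 + 1139.6112 + 1353.7264
qu = 3494.11 kPa


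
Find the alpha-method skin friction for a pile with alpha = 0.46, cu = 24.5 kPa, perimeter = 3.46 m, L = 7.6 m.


Result: 296.36 kN

Derivation:
Using Qs = alpha * cu * perimeter * L
Qs = 0.46 * 24.5 * 3.46 * 7.6
Qs = 296.36 kN


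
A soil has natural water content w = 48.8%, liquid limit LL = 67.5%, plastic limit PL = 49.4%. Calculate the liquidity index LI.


First compute the plasticity index:
PI = LL - PL = 67.5 - 49.4 = 18.1
Then compute the liquidity index:
LI = (w - PL) / PI
LI = (48.8 - 49.4) / 18.1
LI = -0.033


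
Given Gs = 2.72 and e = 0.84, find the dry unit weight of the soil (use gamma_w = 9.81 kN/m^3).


Using gamma_d = Gs * gamma_w / (1 + e)
gamma_d = 2.72 * 9.81 / (1 + 0.84)
gamma_d = 2.72 * 9.81 / 1.84
gamma_d = 14.502 kN/m^3


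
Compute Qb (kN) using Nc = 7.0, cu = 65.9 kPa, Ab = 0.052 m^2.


Result: 23.99 kN

Derivation:
Using Qb = Nc * cu * Ab
Qb = 7.0 * 65.9 * 0.052
Qb = 23.99 kN


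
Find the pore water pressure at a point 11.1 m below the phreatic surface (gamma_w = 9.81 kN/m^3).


Using u = gamma_w * h_w
u = 9.81 * 11.1
u = 108.89 kPa


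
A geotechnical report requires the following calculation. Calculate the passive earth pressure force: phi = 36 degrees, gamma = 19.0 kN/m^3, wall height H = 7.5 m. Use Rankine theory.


Compute passive earth pressure coefficient:
Kp = tan^2(45 + phi/2) = tan^2(63.0) = 3.85184
Compute passive force:
Pp = 0.5 * Kp * gamma * H^2
Pp = 0.5 * 3.85184 * 19.0 * 7.5^2
Pp = 2058.33 kN/m


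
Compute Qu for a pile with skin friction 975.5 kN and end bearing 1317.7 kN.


Result: 2293.2 kN

Derivation:
Using Qu = Qf + Qb
Qu = 975.5 + 1317.7
Qu = 2293.2 kN


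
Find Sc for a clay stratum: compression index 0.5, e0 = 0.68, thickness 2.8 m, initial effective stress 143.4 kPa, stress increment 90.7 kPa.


Result: 0.1774 m

Derivation:
Using Sc = Cc * H / (1 + e0) * log10((sigma0 + delta_sigma) / sigma0)
Stress ratio = (143.4 + 90.7) / 143.4 = 1.6325
log10(1.6325) = 0.212852
Cc * H / (1 + e0) = 0.5 * 2.8 / (1 + 0.68) = 0.833333
Sc = 0.833333 * 0.212852
Sc = 0.1774 m


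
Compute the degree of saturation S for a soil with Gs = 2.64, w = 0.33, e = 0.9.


Using S = Gs * w / e
S = 2.64 * 0.33 / 0.9
S = 0.968


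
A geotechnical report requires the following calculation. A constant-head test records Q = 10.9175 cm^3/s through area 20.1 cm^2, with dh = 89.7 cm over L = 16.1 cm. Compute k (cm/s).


Result: 0.09749 cm/s

Derivation:
Compute hydraulic gradient:
i = dh / L = 89.7 / 16.1 = 5.57143
Then apply Darcy's law:
k = Q / (A * i)
k = 10.9175 / (20.1 * 5.57143)
k = 10.9175 / 111.986
k = 0.09749 cm/s


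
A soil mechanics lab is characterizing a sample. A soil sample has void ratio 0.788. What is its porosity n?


Using the relation n = e / (1 + e)
n = 0.788 / (1 + 0.788)
n = 0.788 / 1.788
n = 0.4407


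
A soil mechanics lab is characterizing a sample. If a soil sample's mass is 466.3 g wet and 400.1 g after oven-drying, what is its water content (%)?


Using w = (m_wet - m_dry) / m_dry * 100
m_wet - m_dry = 466.3 - 400.1 = 66.2 g
w = 66.2 / 400.1 * 100
w = 16.55 %


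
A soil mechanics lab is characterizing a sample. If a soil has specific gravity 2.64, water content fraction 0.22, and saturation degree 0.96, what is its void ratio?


Result: 0.605

Derivation:
Using the relation e = Gs * w / S
e = 2.64 * 0.22 / 0.96
e = 0.605


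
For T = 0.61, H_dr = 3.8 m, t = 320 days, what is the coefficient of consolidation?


Using cv = T * H_dr^2 / t
H_dr^2 = 3.8^2 = 14.44
cv = 0.61 * 14.44 / 320
cv = 0.02753 m^2/day


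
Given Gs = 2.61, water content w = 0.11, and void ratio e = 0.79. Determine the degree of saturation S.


Using S = Gs * w / e
S = 2.61 * 0.11 / 0.79
S = 0.3634


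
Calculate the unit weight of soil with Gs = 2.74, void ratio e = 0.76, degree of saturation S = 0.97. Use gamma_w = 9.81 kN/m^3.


Using gamma = gamma_w * (Gs + S*e) / (1 + e)
Numerator: Gs + S*e = 2.74 + 0.97*0.76 = 3.4772
Denominator: 1 + e = 1 + 0.76 = 1.76
gamma = 9.81 * 3.4772 / 1.76
gamma = 19.381 kN/m^3


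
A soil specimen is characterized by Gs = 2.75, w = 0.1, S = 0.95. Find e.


Result: 0.2895

Derivation:
Using the relation e = Gs * w / S
e = 2.75 * 0.1 / 0.95
e = 0.2895


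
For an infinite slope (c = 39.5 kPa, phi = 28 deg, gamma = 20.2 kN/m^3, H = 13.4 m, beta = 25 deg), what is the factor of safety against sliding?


Using Fs = c / (gamma*H*sin(beta)*cos(beta)) + tan(phi)/tan(beta)
Cohesion contribution = 39.5 / (20.2*13.4*sin(25)*cos(25))
Cohesion contribution = 0.380993
Friction contribution = tan(28)/tan(25) = 1.14025
Fs = 0.380993 + 1.14025
Fs = 1.521


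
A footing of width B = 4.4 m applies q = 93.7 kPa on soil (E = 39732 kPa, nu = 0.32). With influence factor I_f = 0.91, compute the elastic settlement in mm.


Using Se = q * B * (1 - nu^2) * I_f / E
1 - nu^2 = 1 - 0.32^2 = 0.8976
Se = 93.7 * 4.4 * 0.8976 * 0.91 / 39732
Se = 0.008476 m
Convert to mm: Se = 0.008476 * 1000 = 8.476 mm


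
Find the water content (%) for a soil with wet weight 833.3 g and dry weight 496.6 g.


Using w = (m_wet - m_dry) / m_dry * 100
m_wet - m_dry = 833.3 - 496.6 = 336.7 g
w = 336.7 / 496.6 * 100
w = 67.8 %


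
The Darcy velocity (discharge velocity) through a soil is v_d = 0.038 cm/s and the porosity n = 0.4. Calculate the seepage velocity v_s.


Using v_s = v_d / n
v_s = 0.038 / 0.4
v_s = 0.095 cm/s


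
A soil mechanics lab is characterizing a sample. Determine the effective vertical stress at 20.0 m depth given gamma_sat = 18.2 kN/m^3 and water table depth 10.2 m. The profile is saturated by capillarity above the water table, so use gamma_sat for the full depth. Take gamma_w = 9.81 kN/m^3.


Total stress = gamma_sat * depth
sigma = 18.2 * 20.0 = 364.0 kPa
Pore water pressure u = gamma_w * (depth - d_wt)
u = 9.81 * (20.0 - 10.2) = 96.138 kPa
Effective stress = sigma - u
sigma' = 364.0 - 96.138 = 267.86 kPa


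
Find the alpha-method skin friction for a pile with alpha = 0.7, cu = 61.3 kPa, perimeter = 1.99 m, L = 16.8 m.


Using Qs = alpha * cu * perimeter * L
Qs = 0.7 * 61.3 * 1.99 * 16.8
Qs = 1434.57 kN


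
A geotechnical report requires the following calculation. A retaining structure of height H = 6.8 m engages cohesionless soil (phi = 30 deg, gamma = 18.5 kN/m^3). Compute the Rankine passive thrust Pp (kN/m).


Compute passive earth pressure coefficient:
Kp = tan^2(45 + phi/2) = tan^2(60.0) = 3
Compute passive force:
Pp = 0.5 * Kp * gamma * H^2
Pp = 0.5 * 3 * 18.5 * 6.8^2
Pp = 1283.16 kN/m


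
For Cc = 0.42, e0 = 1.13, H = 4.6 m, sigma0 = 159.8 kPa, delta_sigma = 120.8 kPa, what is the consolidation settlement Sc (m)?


Using Sc = Cc * H / (1 + e0) * log10((sigma0 + delta_sigma) / sigma0)
Stress ratio = (159.8 + 120.8) / 159.8 = 1.75594
log10(1.75594) = 0.244511
Cc * H / (1 + e0) = 0.42 * 4.6 / (1 + 1.13) = 0.907042
Sc = 0.907042 * 0.244511
Sc = 0.2218 m


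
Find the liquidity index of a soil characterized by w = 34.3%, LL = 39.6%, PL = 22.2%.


Result: 0.695

Derivation:
First compute the plasticity index:
PI = LL - PL = 39.6 - 22.2 = 17.4
Then compute the liquidity index:
LI = (w - PL) / PI
LI = (34.3 - 22.2) / 17.4
LI = 0.695


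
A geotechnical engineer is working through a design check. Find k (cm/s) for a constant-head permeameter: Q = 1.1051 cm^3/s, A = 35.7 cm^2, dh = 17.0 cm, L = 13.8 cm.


Compute hydraulic gradient:
i = dh / L = 17.0 / 13.8 = 1.23188
Then apply Darcy's law:
k = Q / (A * i)
k = 1.1051 / (35.7 * 1.23188)
k = 1.1051 / 43.9783
k = 0.025128 cm/s


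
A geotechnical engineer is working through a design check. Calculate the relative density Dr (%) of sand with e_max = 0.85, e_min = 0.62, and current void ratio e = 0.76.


Using Dr = (e_max - e) / (e_max - e_min) * 100
e_max - e = 0.85 - 0.76 = 0.09
e_max - e_min = 0.85 - 0.62 = 0.23
Dr = 0.09 / 0.23 * 100
Dr = 39.13 %


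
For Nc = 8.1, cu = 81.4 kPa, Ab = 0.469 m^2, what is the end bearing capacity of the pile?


Result: 309.23 kN

Derivation:
Using Qb = Nc * cu * Ab
Qb = 8.1 * 81.4 * 0.469
Qb = 309.23 kN


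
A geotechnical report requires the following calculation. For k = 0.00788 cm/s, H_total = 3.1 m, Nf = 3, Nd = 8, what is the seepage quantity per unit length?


Convert k to m/s for unit consistency with H:
k = 0.00788 cm/s = 0.00788 / 100 m/s = 7.88e-05 m/s
Using q = k * H * Nf / Nd
Nf / Nd = 3 / 8 = 0.375
q = 7.88e-05 * 3.1 * 0.375
q = 9.161e-05 m^3/s per m


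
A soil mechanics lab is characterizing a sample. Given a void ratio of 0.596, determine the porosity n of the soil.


Result: 0.3734

Derivation:
Using the relation n = e / (1 + e)
n = 0.596 / (1 + 0.596)
n = 0.596 / 1.596
n = 0.3734


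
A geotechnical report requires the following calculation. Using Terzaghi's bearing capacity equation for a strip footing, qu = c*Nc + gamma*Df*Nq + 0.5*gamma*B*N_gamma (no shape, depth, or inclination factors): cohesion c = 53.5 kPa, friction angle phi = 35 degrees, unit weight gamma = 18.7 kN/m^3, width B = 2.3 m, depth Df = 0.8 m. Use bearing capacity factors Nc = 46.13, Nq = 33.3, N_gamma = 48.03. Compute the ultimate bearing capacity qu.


Compute qu = c*Nc + gamma*Df*Nq + 0.5*gamma*B*N_gamma
Term 1: 53.5 * 46.13 = 2467.955
Term 2: 18.7 * 0.8 * 33.3 = 498.168
Term 3: 0.5 * 18.7 * 2.3 * 48.03 = 1032.88515
qu = 2467.955 + 498.168 + 1032.88515
qu = 3999.01 kPa


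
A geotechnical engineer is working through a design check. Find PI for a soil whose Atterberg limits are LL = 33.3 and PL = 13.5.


Result: 19.8

Derivation:
Using PI = LL - PL
PI = 33.3 - 13.5
PI = 19.8


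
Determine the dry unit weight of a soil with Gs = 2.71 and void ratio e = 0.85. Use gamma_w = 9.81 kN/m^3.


Using gamma_d = Gs * gamma_w / (1 + e)
gamma_d = 2.71 * 9.81 / (1 + 0.85)
gamma_d = 2.71 * 9.81 / 1.85
gamma_d = 14.37 kN/m^3


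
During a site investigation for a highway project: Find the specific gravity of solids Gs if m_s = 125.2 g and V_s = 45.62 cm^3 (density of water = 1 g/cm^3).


Using Gs = m_s / (V_s * rho_w)
Since rho_w = 1 g/cm^3:
Gs = 125.2 / 45.62
Gs = 2.744


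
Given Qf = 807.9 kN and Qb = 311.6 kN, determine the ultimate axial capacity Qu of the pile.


Using Qu = Qf + Qb
Qu = 807.9 + 311.6
Qu = 1119.5 kN


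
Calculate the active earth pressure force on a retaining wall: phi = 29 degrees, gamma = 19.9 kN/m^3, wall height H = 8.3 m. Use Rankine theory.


Result: 237.84 kN/m

Derivation:
Compute active earth pressure coefficient:
Ka = tan^2(45 - phi/2) = tan^2(30.5) = 0.346974
Compute active force:
Pa = 0.5 * Ka * gamma * H^2
Pa = 0.5 * 0.346974 * 19.9 * 8.3^2
Pa = 237.84 kN/m


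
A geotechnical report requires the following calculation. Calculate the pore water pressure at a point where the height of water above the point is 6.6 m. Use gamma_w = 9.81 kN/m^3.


Using u = gamma_w * h_w
u = 9.81 * 6.6
u = 64.75 kPa


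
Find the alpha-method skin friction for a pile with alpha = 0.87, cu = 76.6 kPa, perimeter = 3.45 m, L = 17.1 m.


Using Qs = alpha * cu * perimeter * L
Qs = 0.87 * 76.6 * 3.45 * 17.1
Qs = 3931.54 kN


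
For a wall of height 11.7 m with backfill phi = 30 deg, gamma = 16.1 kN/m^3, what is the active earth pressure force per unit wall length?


Compute active earth pressure coefficient:
Ka = tan^2(45 - phi/2) = tan^2(30.0) = 0.333333
Compute active force:
Pa = 0.5 * Ka * gamma * H^2
Pa = 0.5 * 0.333333 * 16.1 * 11.7^2
Pa = 367.32 kN/m


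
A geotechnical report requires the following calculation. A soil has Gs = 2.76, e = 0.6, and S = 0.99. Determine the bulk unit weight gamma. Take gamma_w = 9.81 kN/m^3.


Using gamma = gamma_w * (Gs + S*e) / (1 + e)
Numerator: Gs + S*e = 2.76 + 0.99*0.6 = 3.354
Denominator: 1 + e = 1 + 0.6 = 1.6
gamma = 9.81 * 3.354 / 1.6
gamma = 20.564 kN/m^3


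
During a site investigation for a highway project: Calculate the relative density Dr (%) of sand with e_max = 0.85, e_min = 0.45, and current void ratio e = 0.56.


Using Dr = (e_max - e) / (e_max - e_min) * 100
e_max - e = 0.85 - 0.56 = 0.29
e_max - e_min = 0.85 - 0.45 = 0.4
Dr = 0.29 / 0.4 * 100
Dr = 72.5 %


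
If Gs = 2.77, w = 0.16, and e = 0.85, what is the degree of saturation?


Using S = Gs * w / e
S = 2.77 * 0.16 / 0.85
S = 0.5214


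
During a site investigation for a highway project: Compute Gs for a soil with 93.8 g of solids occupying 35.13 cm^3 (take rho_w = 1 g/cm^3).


Using Gs = m_s / (V_s * rho_w)
Since rho_w = 1 g/cm^3:
Gs = 93.8 / 35.13
Gs = 2.67


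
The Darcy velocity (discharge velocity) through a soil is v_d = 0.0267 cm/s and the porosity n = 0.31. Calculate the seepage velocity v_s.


Using v_s = v_d / n
v_s = 0.0267 / 0.31
v_s = 0.08613 cm/s


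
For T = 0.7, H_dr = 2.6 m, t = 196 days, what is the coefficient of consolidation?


Using cv = T * H_dr^2 / t
H_dr^2 = 2.6^2 = 6.76
cv = 0.7 * 6.76 / 196
cv = 0.02414 m^2/day


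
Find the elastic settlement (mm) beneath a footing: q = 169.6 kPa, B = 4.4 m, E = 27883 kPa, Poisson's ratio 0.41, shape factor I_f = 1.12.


Using Se = q * B * (1 - nu^2) * I_f / E
1 - nu^2 = 1 - 0.41^2 = 0.8319
Se = 169.6 * 4.4 * 0.8319 * 1.12 / 27883
Se = 0.024936 m
Convert to mm: Se = 0.024936 * 1000 = 24.936 mm


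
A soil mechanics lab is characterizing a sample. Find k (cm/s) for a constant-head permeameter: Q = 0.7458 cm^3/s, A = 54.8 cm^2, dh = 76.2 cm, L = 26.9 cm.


Compute hydraulic gradient:
i = dh / L = 76.2 / 26.9 = 2.83271
Then apply Darcy's law:
k = Q / (A * i)
k = 0.7458 / (54.8 * 2.83271)
k = 0.7458 / 155.233
k = 0.004804 cm/s


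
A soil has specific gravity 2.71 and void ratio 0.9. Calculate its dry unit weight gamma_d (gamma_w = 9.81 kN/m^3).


Using gamma_d = Gs * gamma_w / (1 + e)
gamma_d = 2.71 * 9.81 / (1 + 0.9)
gamma_d = 2.71 * 9.81 / 1.9
gamma_d = 13.992 kN/m^3


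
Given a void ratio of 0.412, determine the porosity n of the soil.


Using the relation n = e / (1 + e)
n = 0.412 / (1 + 0.412)
n = 0.412 / 1.412
n = 0.2918


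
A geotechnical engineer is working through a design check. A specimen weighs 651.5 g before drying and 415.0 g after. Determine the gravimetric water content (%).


Using w = (m_wet - m_dry) / m_dry * 100
m_wet - m_dry = 651.5 - 415.0 = 236.5 g
w = 236.5 / 415.0 * 100
w = 56.99 %


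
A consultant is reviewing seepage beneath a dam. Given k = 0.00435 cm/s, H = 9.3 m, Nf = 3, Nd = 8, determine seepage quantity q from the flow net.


Convert k to m/s for unit consistency with H:
k = 0.00435 cm/s = 0.00435 / 100 m/s = 4.35e-05 m/s
Using q = k * H * Nf / Nd
Nf / Nd = 3 / 8 = 0.375
q = 4.35e-05 * 9.3 * 0.375
q = 0.0001517 m^3/s per m


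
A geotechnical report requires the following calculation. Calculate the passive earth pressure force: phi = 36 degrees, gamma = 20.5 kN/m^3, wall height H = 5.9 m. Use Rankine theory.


Compute passive earth pressure coefficient:
Kp = tan^2(45 + phi/2) = tan^2(63.0) = 3.85184
Compute passive force:
Pp = 0.5 * Kp * gamma * H^2
Pp = 0.5 * 3.85184 * 20.5 * 5.9^2
Pp = 1374.35 kN/m


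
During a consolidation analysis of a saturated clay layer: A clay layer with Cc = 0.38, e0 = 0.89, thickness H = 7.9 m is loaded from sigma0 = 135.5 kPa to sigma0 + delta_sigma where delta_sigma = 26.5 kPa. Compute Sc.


Using Sc = Cc * H / (1 + e0) * log10((sigma0 + delta_sigma) / sigma0)
Stress ratio = (135.5 + 26.5) / 135.5 = 1.19557
log10(1.19557) = 0.0775757
Cc * H / (1 + e0) = 0.38 * 7.9 / (1 + 0.89) = 1.58836
Sc = 1.58836 * 0.0775757
Sc = 0.1232 m


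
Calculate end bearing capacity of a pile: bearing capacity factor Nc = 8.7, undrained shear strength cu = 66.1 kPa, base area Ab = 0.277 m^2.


Using Qb = Nc * cu * Ab
Qb = 8.7 * 66.1 * 0.277
Qb = 159.29 kN


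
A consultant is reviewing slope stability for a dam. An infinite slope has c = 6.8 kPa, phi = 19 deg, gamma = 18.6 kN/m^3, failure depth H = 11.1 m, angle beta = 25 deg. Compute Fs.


Result: 0.824

Derivation:
Using Fs = c / (gamma*H*sin(beta)*cos(beta)) + tan(phi)/tan(beta)
Cohesion contribution = 6.8 / (18.6*11.1*sin(25)*cos(25))
Cohesion contribution = 0.0859902
Friction contribution = tan(19)/tan(25) = 0.738413
Fs = 0.0859902 + 0.738413
Fs = 0.824


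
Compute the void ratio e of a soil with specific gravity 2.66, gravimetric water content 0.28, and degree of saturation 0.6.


Using the relation e = Gs * w / S
e = 2.66 * 0.28 / 0.6
e = 1.2413


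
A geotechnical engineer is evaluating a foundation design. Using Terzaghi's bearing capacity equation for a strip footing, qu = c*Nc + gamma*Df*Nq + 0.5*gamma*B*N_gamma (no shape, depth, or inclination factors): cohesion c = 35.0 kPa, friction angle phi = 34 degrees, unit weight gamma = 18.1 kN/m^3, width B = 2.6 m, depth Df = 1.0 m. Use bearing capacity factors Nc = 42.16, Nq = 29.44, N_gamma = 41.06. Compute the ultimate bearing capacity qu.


Compute qu = c*Nc + gamma*Df*Nq + 0.5*gamma*B*N_gamma
Term 1: 35.0 * 42.16 = 1475.6
Term 2: 18.1 * 1.0 * 29.44 = 532.864
Term 3: 0.5 * 18.1 * 2.6 * 41.06 = 966.1418
qu = 1475.6 + 532.864 + 966.1418
qu = 2974.61 kPa


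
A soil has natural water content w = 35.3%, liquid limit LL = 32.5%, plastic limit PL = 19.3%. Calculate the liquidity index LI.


Result: 1.212

Derivation:
First compute the plasticity index:
PI = LL - PL = 32.5 - 19.3 = 13.2
Then compute the liquidity index:
LI = (w - PL) / PI
LI = (35.3 - 19.3) / 13.2
LI = 1.212


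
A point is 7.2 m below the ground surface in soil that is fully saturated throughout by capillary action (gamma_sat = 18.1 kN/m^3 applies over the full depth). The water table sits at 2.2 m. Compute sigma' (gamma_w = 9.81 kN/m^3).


Total stress = gamma_sat * depth
sigma = 18.1 * 7.2 = 130.32 kPa
Pore water pressure u = gamma_w * (depth - d_wt)
u = 9.81 * (7.2 - 2.2) = 49.05 kPa
Effective stress = sigma - u
sigma' = 130.32 - 49.05 = 81.27 kPa


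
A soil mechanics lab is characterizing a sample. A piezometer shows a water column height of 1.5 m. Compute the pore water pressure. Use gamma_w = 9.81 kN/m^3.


Using u = gamma_w * h_w
u = 9.81 * 1.5
u = 14.71 kPa


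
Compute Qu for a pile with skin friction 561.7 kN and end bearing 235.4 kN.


Result: 797.1 kN

Derivation:
Using Qu = Qf + Qb
Qu = 561.7 + 235.4
Qu = 797.1 kN


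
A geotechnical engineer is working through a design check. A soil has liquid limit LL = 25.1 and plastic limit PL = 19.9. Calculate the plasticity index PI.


Using PI = LL - PL
PI = 25.1 - 19.9
PI = 5.2


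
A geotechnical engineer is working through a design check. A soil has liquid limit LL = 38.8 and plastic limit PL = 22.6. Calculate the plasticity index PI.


Using PI = LL - PL
PI = 38.8 - 22.6
PI = 16.2


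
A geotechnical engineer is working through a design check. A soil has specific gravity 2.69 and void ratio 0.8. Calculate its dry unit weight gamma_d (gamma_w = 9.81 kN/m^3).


Result: 14.66 kN/m^3

Derivation:
Using gamma_d = Gs * gamma_w / (1 + e)
gamma_d = 2.69 * 9.81 / (1 + 0.8)
gamma_d = 2.69 * 9.81 / 1.8
gamma_d = 14.66 kN/m^3


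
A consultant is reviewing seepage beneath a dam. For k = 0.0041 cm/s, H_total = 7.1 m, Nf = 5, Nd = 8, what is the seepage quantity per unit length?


Convert k to m/s for unit consistency with H:
k = 0.0041 cm/s = 0.0041 / 100 m/s = 4.1e-05 m/s
Using q = k * H * Nf / Nd
Nf / Nd = 5 / 8 = 0.625
q = 4.1e-05 * 7.1 * 0.625
q = 0.0001819 m^3/s per m


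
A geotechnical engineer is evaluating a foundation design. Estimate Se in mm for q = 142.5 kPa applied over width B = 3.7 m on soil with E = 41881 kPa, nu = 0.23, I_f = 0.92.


Result: 10.969 mm

Derivation:
Using Se = q * B * (1 - nu^2) * I_f / E
1 - nu^2 = 1 - 0.23^2 = 0.9471
Se = 142.5 * 3.7 * 0.9471 * 0.92 / 41881
Se = 0.010969 m
Convert to mm: Se = 0.010969 * 1000 = 10.969 mm


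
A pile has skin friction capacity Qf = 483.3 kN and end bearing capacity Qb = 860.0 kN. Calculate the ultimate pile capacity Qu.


Using Qu = Qf + Qb
Qu = 483.3 + 860.0
Qu = 1343.3 kN


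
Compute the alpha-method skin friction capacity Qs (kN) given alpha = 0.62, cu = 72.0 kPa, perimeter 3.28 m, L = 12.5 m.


Using Qs = alpha * cu * perimeter * L
Qs = 0.62 * 72.0 * 3.28 * 12.5
Qs = 1830.24 kN


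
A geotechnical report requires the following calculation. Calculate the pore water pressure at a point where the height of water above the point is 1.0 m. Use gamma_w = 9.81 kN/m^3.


Using u = gamma_w * h_w
u = 9.81 * 1.0
u = 9.81 kPa


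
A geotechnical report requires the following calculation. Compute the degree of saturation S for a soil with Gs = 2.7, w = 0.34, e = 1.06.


Result: 0.866

Derivation:
Using S = Gs * w / e
S = 2.7 * 0.34 / 1.06
S = 0.866


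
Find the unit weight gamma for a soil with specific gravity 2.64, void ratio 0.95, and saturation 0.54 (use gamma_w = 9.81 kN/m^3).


Using gamma = gamma_w * (Gs + S*e) / (1 + e)
Numerator: Gs + S*e = 2.64 + 0.54*0.95 = 3.153
Denominator: 1 + e = 1 + 0.95 = 1.95
gamma = 9.81 * 3.153 / 1.95
gamma = 15.862 kN/m^3
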